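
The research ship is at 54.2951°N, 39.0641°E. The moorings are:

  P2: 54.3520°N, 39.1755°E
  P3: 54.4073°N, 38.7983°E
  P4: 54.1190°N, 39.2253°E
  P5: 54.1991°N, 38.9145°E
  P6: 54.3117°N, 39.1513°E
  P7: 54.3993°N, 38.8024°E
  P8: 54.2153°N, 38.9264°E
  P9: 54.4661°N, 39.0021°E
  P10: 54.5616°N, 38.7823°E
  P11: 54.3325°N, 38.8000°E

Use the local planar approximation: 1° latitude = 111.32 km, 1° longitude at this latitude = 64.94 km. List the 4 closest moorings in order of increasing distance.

Distances from 54.2951°N, 39.0641°E:
P2: √((0.0569·111.32)² + (0.1114·64.94)²) = √(40.120924 + 52.335328) = 9.6154 km
P3: √((0.1122·111.32)² + (-0.2658·64.94)²) = √(156.002698 + 297.943916) = 21.3060 km
P4: √((-0.1761·111.32)² + (0.1612·64.94)²) = √(384.295330 + 109.585891) = 22.2234 km
P5: √((-0.0960·111.32)² + (-0.1496·64.94)²) = √(114.205984 + 94.381691) = 14.4426 km
P6: √((0.0166·111.32)² + (0.0872·64.94)²) = √(3.414779 + 32.066941) = 5.9567 km
P7: √((0.1042·111.32)² + (-0.2617·64.94)²) = √(134.549421 + 288.823159) = 20.5760 km
P8: √((-0.0798·111.32)² + (-0.1377·64.94)²) = √(78.913658 + 79.963620) = 12.6047 km
P9: √((0.1710·111.32)² + (-0.0620·64.94)²) = √(362.358636 + 16.210931) = 19.4569 km
P10: √((0.2665·111.32)² + (-0.2818·64.94)²) = √(880.117836 + 334.893367) = 34.8570 km
P11: √((0.0374·111.32)² + (-0.2641·64.94)²) = √(17.333633 + 294.144933) = 17.6488 km
Sorted: P6 (5.9567 km) < P2 (9.6154 km) < P8 (12.6047 km) < P5 (14.4426 km) < P11 (17.6488 km) < P9 (19.4569 km) < …

P6, P2, P8, P5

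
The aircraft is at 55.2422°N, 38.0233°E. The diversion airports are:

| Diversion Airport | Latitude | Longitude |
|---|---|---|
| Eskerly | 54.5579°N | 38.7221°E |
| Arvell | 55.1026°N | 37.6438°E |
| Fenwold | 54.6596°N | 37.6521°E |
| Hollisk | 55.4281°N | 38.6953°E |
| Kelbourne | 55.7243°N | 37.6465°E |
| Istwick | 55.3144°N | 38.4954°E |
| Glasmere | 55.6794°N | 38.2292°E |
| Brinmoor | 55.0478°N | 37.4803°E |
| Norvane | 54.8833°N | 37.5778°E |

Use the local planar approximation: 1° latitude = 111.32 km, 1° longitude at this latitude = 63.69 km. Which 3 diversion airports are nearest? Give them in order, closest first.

Distances from 55.2422°N, 38.0233°E:
Eskerly: √((-0.6843·111.32)² + (0.6988·63.69)²) = √(5802.825025 + 1980.834951) = 88.2251 km
Arvell: √((-0.1396·111.32)² + (-0.3795·63.69)²) = √(241.500054 + 584.206061) = 28.7351 km
Fenwold: √((-0.5826·111.32)² + (-0.3712·63.69)²) = √(4206.175176 + 558.931303) = 69.0298 km
Hollisk: √((0.1859·111.32)² + (0.6720·63.69)²) = √(428.257695 + 1831.812608) = 47.5402 km
Kelbourne: √((0.4821·111.32)² + (-0.3768·63.69)²) = √(2880.186817 + 575.922819) = 58.7887 km
Istwick: √((0.0722·111.32)² + (0.4721·63.69)²) = √(64.598256 + 904.087571) = 31.1237 km
Glasmere: √((0.4372·111.32)² + (0.2059·63.69)²) = √(2368.681684 + 171.970990) = 50.4049 km
Brinmoor: √((-0.1944·111.32)² + (-0.5430·63.69)²) = √(468.315915 + 1196.030231) = 40.7964 km
Norvane: √((-0.3589·111.32)² + (-0.4455·63.69)²) = √(1596.222073 + 805.077917) = 49.0031 km
Sorted: Arvell (28.7351 km) < Istwick (31.1237 km) < Brinmoor (40.7964 km) < Hollisk (47.5402 km) < Norvane (49.0031 km) < …

Arvell, Istwick, Brinmoor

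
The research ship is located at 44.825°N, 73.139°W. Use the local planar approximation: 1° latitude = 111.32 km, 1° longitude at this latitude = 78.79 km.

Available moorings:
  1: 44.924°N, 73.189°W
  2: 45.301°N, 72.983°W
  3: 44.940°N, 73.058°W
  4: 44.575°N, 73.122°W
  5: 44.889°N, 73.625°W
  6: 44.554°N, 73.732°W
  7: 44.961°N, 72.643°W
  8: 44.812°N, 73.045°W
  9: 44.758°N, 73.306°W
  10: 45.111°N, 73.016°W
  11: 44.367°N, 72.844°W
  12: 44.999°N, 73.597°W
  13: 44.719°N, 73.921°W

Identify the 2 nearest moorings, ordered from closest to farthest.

8, 1

Distances from 44.825°N, 73.139°W:
1: 11.704 km
2: 54.395 km
3: 14.304 km
4: 27.862 km
5: 38.949 km
6: 55.615 km
7: 41.910 km
8: 7.546 km
9: 15.125 km
10: 33.280 km
11: 56.033 km
12: 40.956 km
13: 62.734 km
Sorted: 8 (7.546 km) < 1 (11.704 km) < 3 (14.304 km) < 9 (15.125 km) < …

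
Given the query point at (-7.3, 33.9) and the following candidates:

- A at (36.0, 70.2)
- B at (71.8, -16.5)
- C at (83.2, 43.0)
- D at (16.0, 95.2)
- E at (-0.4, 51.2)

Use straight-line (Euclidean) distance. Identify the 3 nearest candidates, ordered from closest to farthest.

Distances from (-7.3, 33.9):
A: 56.5
B: 93.8
C: 91.0
D: 65.6
E: 18.6
Sorted: E (18.6) < A (56.5) < D (65.6) < C (91.0) < B (93.8)

E, A, D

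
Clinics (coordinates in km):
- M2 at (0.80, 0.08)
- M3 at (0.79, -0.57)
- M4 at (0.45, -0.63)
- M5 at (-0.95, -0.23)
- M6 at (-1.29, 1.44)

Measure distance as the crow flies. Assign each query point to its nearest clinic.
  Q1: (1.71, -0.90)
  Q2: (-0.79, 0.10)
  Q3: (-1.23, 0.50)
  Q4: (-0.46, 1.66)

Q1→M3; Q2→M5; Q3→M5; Q4→M6

Q1 at (1.71, -0.90):
  M2: √((-0.91)² + (0.98)²) = √(0.82810 + 0.96040) = 1.337 km
  M3: √((-0.92)² + (0.33)²) = √(0.84640 + 0.10890) = 0.977 km
  M4: √((-1.26)² + (0.27)²) = √(1.58760 + 0.07290) = 1.289 km
  M5: √((-2.66)² + (0.67)²) = √(7.07560 + 0.44890) = 2.743 km
  M6: √((-3.00)² + (2.34)²) = √(9.00000 + 5.47560) = 3.805 km
  → nearest: M3 (0.977 km)
Q2 at (-0.79, 0.10):
  M2: √((1.59)² + (-0.02)²) = √(2.52810 + 0.00040) = 1.590 km
  M3: √((1.58)² + (-0.67)²) = √(2.49640 + 0.44890) = 1.716 km
  M4: √((1.24)² + (-0.73)²) = √(1.53760 + 0.53290) = 1.439 km
  M5: √((-0.16)² + (-0.33)²) = √(0.02560 + 0.10890) = 0.367 km
  M6: √((-0.50)² + (1.34)²) = √(0.25000 + 1.79560) = 1.430 km
  → nearest: M5 (0.367 km)
Q3 at (-1.23, 0.50):
  M2: √((2.03)² + (-0.42)²) = √(4.12090 + 0.17640) = 2.073 km
  M3: √((2.02)² + (-1.07)²) = √(4.08040 + 1.14490) = 2.286 km
  M4: √((1.68)² + (-1.13)²) = √(2.82240 + 1.27690) = 2.025 km
  M5: √((0.28)² + (-0.73)²) = √(0.07840 + 0.53290) = 0.782 km
  M6: √((-0.06)² + (0.94)²) = √(0.00360 + 0.88360) = 0.942 km
  → nearest: M5 (0.782 km)
Q4 at (-0.46, 1.66):
  M2: √((1.26)² + (-1.58)²) = √(1.58760 + 2.49640) = 2.021 km
  M3: √((1.25)² + (-2.23)²) = √(1.56250 + 4.97290) = 2.556 km
  M4: √((0.91)² + (-2.29)²) = √(0.82810 + 5.24410) = 2.464 km
  M5: √((-0.49)² + (-1.89)²) = √(0.24010 + 3.57210) = 1.952 km
  M6: √((-0.83)² + (-0.22)²) = √(0.68890 + 0.04840) = 0.859 km
  → nearest: M6 (0.859 km)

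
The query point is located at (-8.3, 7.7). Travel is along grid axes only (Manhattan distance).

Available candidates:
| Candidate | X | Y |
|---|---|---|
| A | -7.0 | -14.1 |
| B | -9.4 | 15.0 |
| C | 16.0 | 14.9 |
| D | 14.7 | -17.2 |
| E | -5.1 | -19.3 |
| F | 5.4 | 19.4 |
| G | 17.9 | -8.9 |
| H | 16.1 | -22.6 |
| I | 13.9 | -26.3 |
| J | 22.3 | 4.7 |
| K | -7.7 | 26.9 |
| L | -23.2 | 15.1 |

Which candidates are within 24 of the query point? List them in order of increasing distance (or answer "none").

Distances from (-8.3, 7.7):
A: 23.1
B: 8.4
C: 31.5
D: 47.9
E: 30.2
F: 25.4
G: 42.8
H: 54.7
I: 56.2
J: 33.6
K: 19.8
L: 22.3
Threshold 24: B (8.4), K (19.8), L (22.3), A (23.1) are within range.

B, K, L, A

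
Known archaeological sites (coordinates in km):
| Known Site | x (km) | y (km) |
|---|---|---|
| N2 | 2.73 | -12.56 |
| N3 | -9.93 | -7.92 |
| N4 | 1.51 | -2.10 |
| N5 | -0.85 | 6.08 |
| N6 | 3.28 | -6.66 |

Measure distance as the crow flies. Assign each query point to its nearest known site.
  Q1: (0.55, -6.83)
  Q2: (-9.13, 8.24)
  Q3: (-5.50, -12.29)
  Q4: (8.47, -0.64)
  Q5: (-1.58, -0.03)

Q1→N6; Q2→N5; Q3→N3; Q4→N4; Q5→N4

Q1 at (0.55, -6.83):
  N2: √((2.18)² + (-5.73)²) = √(4.75240 + 32.83290) = 6.131 km
  N3: √((-10.48)² + (-1.09)²) = √(109.83040 + 1.18810) = 10.537 km
  N4: √((0.96)² + (4.73)²) = √(0.92160 + 22.37290) = 4.826 km
  N5: √((-1.40)² + (12.91)²) = √(1.96000 + 166.66810) = 12.986 km
  N6: √((2.73)² + (0.17)²) = √(7.45290 + 0.02890) = 2.735 km
  → nearest: N6 (2.735 km)
Q2 at (-9.13, 8.24):
  N2: √((11.86)² + (-20.80)²) = √(140.65960 + 432.64000) = 23.944 km
  N3: √((-0.80)² + (-16.16)²) = √(0.64000 + 261.14560) = 16.180 km
  N4: √((10.64)² + (-10.34)²) = √(113.20960 + 106.91560) = 14.837 km
  N5: √((8.28)² + (-2.16)²) = √(68.55840 + 4.66560) = 8.557 km
  N6: √((12.41)² + (-14.90)²) = √(154.00810 + 222.01000) = 19.391 km
  → nearest: N5 (8.557 km)
Q3 at (-5.50, -12.29):
  N2: √((8.23)² + (-0.27)²) = √(67.73290 + 0.07290) = 8.234 km
  N3: √((-4.43)² + (4.37)²) = √(19.62490 + 19.09690) = 6.223 km
  N4: √((7.01)² + (10.19)²) = √(49.14010 + 103.83610) = 12.368 km
  N5: √((4.65)² + (18.37)²) = √(21.62250 + 337.45690) = 18.949 km
  N6: √((8.78)² + (5.63)²) = √(77.08840 + 31.69690) = 10.430 km
  → nearest: N3 (6.223 km)
Q4 at (8.47, -0.64):
  N2: √((-5.74)² + (-11.92)²) = √(32.94760 + 142.08640) = 13.230 km
  N3: √((-18.40)² + (-7.28)²) = √(338.56000 + 52.99840) = 19.788 km
  N4: √((-6.96)² + (-1.46)²) = √(48.44160 + 2.13160) = 7.111 km
  N5: √((-9.32)² + (6.72)²) = √(86.86240 + 45.15840) = 11.490 km
  N6: √((-5.19)² + (-6.02)²) = √(26.93610 + 36.24040) = 7.948 km
  → nearest: N4 (7.111 km)
Q5 at (-1.58, -0.03):
  N2: √((4.31)² + (-12.53)²) = √(18.57610 + 157.00090) = 13.251 km
  N3: √((-8.35)² + (-7.89)²) = √(69.72250 + 62.25210) = 11.488 km
  N4: √((3.09)² + (-2.07)²) = √(9.54810 + 4.28490) = 3.719 km
  N5: √((0.73)² + (6.11)²) = √(0.53290 + 37.33210) = 6.153 km
  N6: √((4.86)² + (-6.63)²) = √(23.61960 + 43.95690) = 8.220 km
  → nearest: N4 (3.719 km)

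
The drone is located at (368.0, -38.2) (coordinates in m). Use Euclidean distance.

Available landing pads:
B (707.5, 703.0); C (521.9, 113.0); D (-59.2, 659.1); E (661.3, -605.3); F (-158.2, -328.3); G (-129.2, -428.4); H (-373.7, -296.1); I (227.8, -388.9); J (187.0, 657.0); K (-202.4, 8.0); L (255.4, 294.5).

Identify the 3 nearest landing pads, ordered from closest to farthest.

C, L, I

Distances from (368.0, -38.2):
B: √((339.5)² + (741.2)²) = √(115260.250 + 549377.440) = 815.3 m
C: √((153.9)² + (151.2)²) = √(23685.210 + 22861.440) = 215.7 m
D: √((-427.2)² + (697.3)²) = √(182499.840 + 486227.290) = 817.8 m
E: √((293.3)² + (-567.1)²) = √(86024.890 + 321602.410) = 638.5 m
F: √((-526.2)² + (-290.1)²) = √(276886.440 + 84158.010) = 600.9 m
G: √((-497.2)² + (-390.2)²) = √(247207.840 + 152256.040) = 632.0 m
H: √((-741.7)² + (-257.9)²) = √(550118.890 + 66512.410) = 785.3 m
I: √((-140.2)² + (-350.7)²) = √(19656.040 + 122990.490) = 377.7 m
J: √((-181.0)² + (695.2)²) = √(32761.000 + 483303.040) = 718.4 m
K: √((-570.4)² + (46.2)²) = √(325356.160 + 2134.440) = 572.3 m
L: √((-112.6)² + (332.7)²) = √(12678.760 + 110689.290) = 351.2 m
Sorted: C (215.7 m) < L (351.2 m) < I (377.7 m) < K (572.3 m) < F (600.9 m) < …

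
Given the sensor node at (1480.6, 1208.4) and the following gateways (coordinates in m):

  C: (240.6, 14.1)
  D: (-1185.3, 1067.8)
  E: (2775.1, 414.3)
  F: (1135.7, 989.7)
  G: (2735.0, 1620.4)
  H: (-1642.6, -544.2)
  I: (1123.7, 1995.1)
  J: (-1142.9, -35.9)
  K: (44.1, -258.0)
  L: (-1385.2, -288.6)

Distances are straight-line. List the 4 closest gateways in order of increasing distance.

F, I, G, E

Distances from (1480.6, 1208.4):
C: √((-1240.0)² + (-1194.3)²) = √(1537600.000 + 1426352.490) = 1721.6 m
D: √((-2665.9)² + (-140.6)²) = √(7107022.810 + 19768.360) = 2669.6 m
E: √((1294.5)² + (-794.1)²) = √(1675730.250 + 630594.810) = 1518.7 m
F: √((-344.9)² + (-218.7)²) = √(118956.010 + 47829.690) = 408.4 m
G: √((1254.4)² + (412.0)²) = √(1573519.360 + 169744.000) = 1320.3 m
H: √((-3123.2)² + (-1752.6)²) = √(9754378.240 + 3071606.760) = 3581.3 m
I: √((-356.9)² + (786.7)²) = √(127377.610 + 618896.890) = 863.9 m
J: √((-2623.5)² + (-1244.3)²) = √(6882752.250 + 1548282.490) = 2903.6 m
K: √((-1436.5)² + (-1466.4)²) = √(2063532.250 + 2150328.960) = 2052.8 m
L: √((-2865.8)² + (-1497.0)²) = √(8212809.640 + 2241009.000) = 3233.2 m
Sorted: F (408.4 m) < I (863.9 m) < G (1320.3 m) < E (1518.7 m) < C (1721.6 m) < K (2052.8 m) < …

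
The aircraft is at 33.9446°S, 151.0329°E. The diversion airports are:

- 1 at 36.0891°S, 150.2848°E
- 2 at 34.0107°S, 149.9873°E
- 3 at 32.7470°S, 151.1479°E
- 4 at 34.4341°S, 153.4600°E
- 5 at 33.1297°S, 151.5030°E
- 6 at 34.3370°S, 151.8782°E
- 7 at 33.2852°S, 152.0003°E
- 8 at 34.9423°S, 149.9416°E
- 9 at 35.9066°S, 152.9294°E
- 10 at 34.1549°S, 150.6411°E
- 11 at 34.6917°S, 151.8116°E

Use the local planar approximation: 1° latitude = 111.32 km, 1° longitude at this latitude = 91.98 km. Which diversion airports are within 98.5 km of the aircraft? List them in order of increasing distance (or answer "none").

10, 6, 2

Distances from 33.9446°S, 151.0329°E:
1: 248.4448 km
2: 96.4554 km
3: 133.7358 km
4: 229.7987 km
5: 100.4929 km
6: 89.1812 km
7: 115.3512 km
8: 149.7027 km
9: 279.5214 km
10: 42.9741 km
11: 109.7583 km
Threshold 98.5 km: 10 (42.9741 km), 6 (89.1812 km), 2 (96.4554 km) are within range.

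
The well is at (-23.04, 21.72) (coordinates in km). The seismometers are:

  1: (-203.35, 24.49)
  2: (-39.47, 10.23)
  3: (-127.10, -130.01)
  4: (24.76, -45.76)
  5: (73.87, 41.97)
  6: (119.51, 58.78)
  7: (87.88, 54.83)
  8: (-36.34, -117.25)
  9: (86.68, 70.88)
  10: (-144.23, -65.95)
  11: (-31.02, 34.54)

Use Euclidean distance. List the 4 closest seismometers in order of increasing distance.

Distances from (-23.04, 21.72):
1: 180.33 km
2: 20.05 km
3: 183.98 km
4: 82.69 km
5: 99.00 km
6: 147.29 km
7: 115.76 km
8: 139.60 km
9: 120.23 km
10: 149.58 km
11: 15.10 km
Sorted: 11 (15.10 km) < 2 (20.05 km) < 4 (82.69 km) < 5 (99.00 km) < 7 (115.76 km) < 9 (120.23 km) < …

11, 2, 4, 5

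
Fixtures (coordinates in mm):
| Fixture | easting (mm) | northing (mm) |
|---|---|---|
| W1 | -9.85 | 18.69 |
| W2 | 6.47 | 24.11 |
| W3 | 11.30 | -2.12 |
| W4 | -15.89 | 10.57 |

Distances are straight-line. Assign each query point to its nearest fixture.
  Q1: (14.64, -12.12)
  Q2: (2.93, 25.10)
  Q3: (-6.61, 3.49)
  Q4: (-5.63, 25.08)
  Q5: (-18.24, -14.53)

Q1 at (14.64, -12.12):
  W1: 39.358 mm
  W2: 37.140 mm
  W3: 10.543 mm
  W4: 38.038 mm
  → nearest: W3 (10.543 mm)
Q2 at (2.93, 25.10):
  W1: 14.297 mm
  W2: 3.676 mm
  W3: 28.478 mm
  W4: 23.776 mm
  → nearest: W2 (3.676 mm)
Q3 at (-6.61, 3.49):
  W1: 15.541 mm
  W2: 24.419 mm
  W3: 18.768 mm
  W4: 11.672 mm
  → nearest: W4 (11.672 mm)
Q4 at (-5.63, 25.08):
  W1: 7.658 mm
  W2: 12.139 mm
  W3: 32.038 mm
  W4: 17.771 mm
  → nearest: W1 (7.658 mm)
Q5 at (-18.24, -14.53):
  W1: 34.263 mm
  W2: 45.865 mm
  W3: 32.041 mm
  W4: 25.210 mm
  → nearest: W4 (25.210 mm)

Q1→W3; Q2→W2; Q3→W4; Q4→W1; Q5→W4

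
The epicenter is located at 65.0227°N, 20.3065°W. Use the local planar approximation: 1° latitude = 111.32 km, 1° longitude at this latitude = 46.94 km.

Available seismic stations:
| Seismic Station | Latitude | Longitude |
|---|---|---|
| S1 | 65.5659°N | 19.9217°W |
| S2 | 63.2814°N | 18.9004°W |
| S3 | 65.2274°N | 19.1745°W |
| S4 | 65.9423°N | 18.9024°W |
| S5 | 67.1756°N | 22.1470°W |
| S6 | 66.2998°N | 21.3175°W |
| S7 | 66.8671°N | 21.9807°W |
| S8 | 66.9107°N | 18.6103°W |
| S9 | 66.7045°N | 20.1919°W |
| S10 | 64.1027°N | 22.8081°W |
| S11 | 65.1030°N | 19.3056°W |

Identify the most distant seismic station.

S5

Distances from 65.0227°N, 20.3065°W:
S1: √((0.5432·111.32)² + (0.3848·46.94)²) = √(3656.502864 + 326.254340) = 63.1091 km
S2: √((-1.7413·111.32)² + (1.4061·46.94)²) = √(37574.533325 + 4356.308093) = 204.7702 km
S3: √((0.2047·111.32)² + (1.1320·46.94)²) = √(519.256666 + 2823.442998) = 57.8161 km
S4: √((0.9196·111.32)² + (1.4041·46.94)²) = √(10479.590693 + 4343.924309) = 121.7519 km
S5: √((2.1529·111.32)² + (-1.8405·46.94)²) = √(57437.312478 + 7463.762544) = 254.7569 km
S6: √((1.2771·111.32)² + (-1.0110·46.94)²) = √(20211.391061 + 2252.104206) = 149.8783 km
S7: √((1.8444·111.32)² + (-1.6742·46.94)²) = √(42155.730791 + 6175.908396) = 219.8446 km
S8: √((1.8880·111.32)² + (1.6962·46.94)²) = √(44172.336839 + 6339.285163) = 224.7479 km
S9: √((1.6818·111.32)² + (0.1146·46.94)²) = √(35050.570538 + 28.937127) = 187.2952 km
S10: √((-0.9200·111.32)² + (-2.5016·46.94)²) = √(10488.709327 + 13788.655049) = 155.8120 km
S11: √((0.0803·111.32)² + (1.0009·46.94)²) = √(79.905649 + 2207.331439) = 47.8251 km
Maximum: S5 at 254.7569 km.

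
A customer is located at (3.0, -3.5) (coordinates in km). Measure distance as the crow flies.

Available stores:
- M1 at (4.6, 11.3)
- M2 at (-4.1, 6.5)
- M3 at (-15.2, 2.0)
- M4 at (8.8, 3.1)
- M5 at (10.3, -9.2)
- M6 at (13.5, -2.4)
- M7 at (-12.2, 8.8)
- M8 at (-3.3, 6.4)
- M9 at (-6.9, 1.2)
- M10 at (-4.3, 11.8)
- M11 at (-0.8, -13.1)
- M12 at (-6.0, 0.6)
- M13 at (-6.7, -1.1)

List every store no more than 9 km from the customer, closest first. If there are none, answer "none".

M4

Distances from (3.0, -3.5):
M1: 14.9 km
M2: 12.3 km
M3: 19.0 km
M4: 8.8 km
M5: 9.3 km
M6: 10.6 km
M7: 19.6 km
M8: 11.7 km
M9: 11.0 km
M10: 17.0 km
M11: 10.3 km
M12: 9.9 km
M13: 10.0 km
Threshold 9 km: M4 (8.8 km) is within range.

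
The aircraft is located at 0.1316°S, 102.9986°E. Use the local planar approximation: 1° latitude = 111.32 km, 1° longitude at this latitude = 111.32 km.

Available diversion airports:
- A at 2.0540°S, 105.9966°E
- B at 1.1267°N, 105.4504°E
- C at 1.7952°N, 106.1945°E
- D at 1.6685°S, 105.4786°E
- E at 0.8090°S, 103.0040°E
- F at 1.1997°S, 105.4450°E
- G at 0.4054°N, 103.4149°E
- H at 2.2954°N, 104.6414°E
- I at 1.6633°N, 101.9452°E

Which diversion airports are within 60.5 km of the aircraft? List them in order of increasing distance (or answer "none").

none

Distances from 0.1316°S, 102.9986°E:
A: √((-1.9224·111.32)² + (2.9980·111.32)²) = √(45796.671106 + 111380.625460) = 396.4559 km
B: √((1.2583·111.32)² + (2.4518·111.32)²) = √(19620.713149 + 74493.173603) = 306.7799 km
C: √((1.9268·111.32)² + (3.1959·111.32)²) = √(46006.550378 + 126570.576671) = 415.4240 km
D: √((-1.5369·111.32)² + (2.4800·111.32)²) = √(29271.003829 + 76216.632617) = 324.7886 km
E: √((-0.6774·111.32)² + (0.0054·111.32)²) = √(5686.391801 + 0.361355) = 75.4106 km
F: √((-1.0681·111.32)² + (2.4464·111.32)²) = √(14137.422118 + 74165.397966) = 297.1579 km
G: √((0.5370·111.32)² + (0.4163·111.32)²) = √(3573.509712 + 2147.628789) = 75.6382 km
H: √((2.4270·111.32)² + (1.6428·111.32)²) = √(72993.795751 + 33443.812789) = 326.2478 km
I: √((1.7949·111.32)² + (-1.0534·111.32)²) = √(39923.343961 + 13750.960146) = 231.6772 km
Threshold 60.5 km: none within range.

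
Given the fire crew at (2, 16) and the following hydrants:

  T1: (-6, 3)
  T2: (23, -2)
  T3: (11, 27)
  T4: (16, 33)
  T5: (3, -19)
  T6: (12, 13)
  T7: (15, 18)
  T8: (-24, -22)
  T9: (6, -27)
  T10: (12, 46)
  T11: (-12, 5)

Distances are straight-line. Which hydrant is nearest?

Distances from (2, 16):
T1: √((-8)² + (-13)²) = √(64.000 + 169.000) = 15.3
T2: √((21)² + (-18)²) = √(441.000 + 324.000) = 27.7
T3: √((9)² + (11)²) = √(81.000 + 121.000) = 14.2
T4: √((14)² + (17)²) = √(196.000 + 289.000) = 22.0
T5: √((1)² + (-35)²) = √(1.000 + 1225.000) = 35.0
T6: √((10)² + (-3)²) = √(100.000 + 9.000) = 10.4
T7: √((13)² + (2)²) = √(169.000 + 4.000) = 13.2
T8: √((-26)² + (-38)²) = √(676.000 + 1444.000) = 46.0
T9: √((4)² + (-43)²) = √(16.000 + 1849.000) = 43.2
T10: √((10)² + (30)²) = √(100.000 + 900.000) = 31.6
T11: √((-14)² + (-11)²) = √(196.000 + 121.000) = 17.8
Minimum: T6 at 10.4.

T6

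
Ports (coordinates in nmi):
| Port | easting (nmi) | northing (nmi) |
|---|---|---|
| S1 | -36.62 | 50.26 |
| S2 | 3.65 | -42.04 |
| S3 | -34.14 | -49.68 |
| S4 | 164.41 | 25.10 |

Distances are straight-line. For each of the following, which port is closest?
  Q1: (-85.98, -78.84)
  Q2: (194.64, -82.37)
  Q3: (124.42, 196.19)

Q1 at (-85.98, -78.84):
  S1: 138.21 nmi
  S2: 96.89 nmi
  S3: 59.48 nmi
  S4: 271.11 nmi
  → nearest: S3 (59.48 nmi)
Q2 at (194.64, -82.37):
  S1: 266.59 nmi
  S2: 195.20 nmi
  S3: 231.10 nmi
  S4: 111.64 nmi
  → nearest: S4 (111.64 nmi)
Q3 at (124.42, 196.19):
  S1: 217.32 nmi
  S2: 267.09 nmi
  S3: 292.56 nmi
  S4: 175.70 nmi
  → nearest: S4 (175.70 nmi)

Q1→S3; Q2→S4; Q3→S4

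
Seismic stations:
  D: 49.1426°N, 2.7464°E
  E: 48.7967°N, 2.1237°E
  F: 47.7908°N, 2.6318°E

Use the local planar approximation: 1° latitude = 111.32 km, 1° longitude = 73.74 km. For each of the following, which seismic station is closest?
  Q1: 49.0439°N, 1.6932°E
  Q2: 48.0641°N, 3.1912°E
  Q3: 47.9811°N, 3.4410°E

Q1 at 49.0439°N, 1.6932°E:
  D: 78.4363 km
  E: 42.0120 km
  F: 155.7216 km
  → nearest: E (42.0120 km)
Q2 at 48.0641°N, 3.1912°E:
  D: 124.4584 km
  E: 113.3461 km
  F: 51.2560 km
  → nearest: F (51.2560 km)
Q3 at 47.9811°N, 3.4410°E:
  D: 139.0737 km
  E: 132.9625 km
  F: 63.3193 km
  → nearest: F (63.3193 km)

Q1→E; Q2→F; Q3→F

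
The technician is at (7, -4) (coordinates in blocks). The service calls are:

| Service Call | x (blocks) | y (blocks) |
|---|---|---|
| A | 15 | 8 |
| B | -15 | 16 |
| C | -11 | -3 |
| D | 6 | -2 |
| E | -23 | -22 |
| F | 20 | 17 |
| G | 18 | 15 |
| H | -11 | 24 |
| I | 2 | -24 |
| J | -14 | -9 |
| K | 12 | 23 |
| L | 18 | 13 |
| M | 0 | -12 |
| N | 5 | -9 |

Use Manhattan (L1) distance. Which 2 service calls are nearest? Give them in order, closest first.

Distances from (7, -4):
A: |8| + |12| = 8 + 12 = 20 blocks
B: |-22| + |20| = 22 + 20 = 42 blocks
C: |-18| + |1| = 18 + 1 = 19 blocks
D: |-1| + |2| = 1 + 2 = 3 blocks
E: |-30| + |-18| = 30 + 18 = 48 blocks
F: |13| + |21| = 13 + 21 = 34 blocks
G: |11| + |19| = 11 + 19 = 30 blocks
H: |-18| + |28| = 18 + 28 = 46 blocks
I: |-5| + |-20| = 5 + 20 = 25 blocks
J: |-21| + |-5| = 21 + 5 = 26 blocks
K: |5| + |27| = 5 + 27 = 32 blocks
L: |11| + |17| = 11 + 17 = 28 blocks
M: |-7| + |-8| = 7 + 8 = 15 blocks
N: |-2| + |-5| = 2 + 5 = 7 blocks
Sorted: D (3 blocks) < N (7 blocks) < M (15 blocks) < C (19 blocks) < …

D, N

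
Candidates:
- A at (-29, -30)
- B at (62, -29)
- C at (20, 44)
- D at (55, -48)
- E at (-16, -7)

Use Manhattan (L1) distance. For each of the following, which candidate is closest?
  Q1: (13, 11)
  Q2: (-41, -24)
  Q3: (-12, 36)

Q1→C; Q2→A; Q3→C

Q1 at (13, 11):
  A: 83
  B: 89
  C: 40
  D: 101
  E: 47
  → nearest: C (40)
Q2 at (-41, -24):
  A: 18
  B: 108
  C: 129
  D: 120
  E: 42
  → nearest: A (18)
Q3 at (-12, 36):
  A: 83
  B: 139
  C: 40
  D: 151
  E: 47
  → nearest: C (40)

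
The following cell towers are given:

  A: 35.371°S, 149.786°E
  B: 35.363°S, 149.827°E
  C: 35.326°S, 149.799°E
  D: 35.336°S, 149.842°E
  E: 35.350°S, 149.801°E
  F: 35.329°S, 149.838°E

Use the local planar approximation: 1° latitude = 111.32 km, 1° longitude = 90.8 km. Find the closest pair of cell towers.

Pairwise distances:
A–B: 3.828 km
A–C: 5.147 km
A–D: 6.406 km
A–E: 2.706 km
A–F: 6.645 km
B–C: 4.840 km
B–D: 3.300 km
B–E: 2.769 km
B–F: 3.914 km
C–D: 4.060 km
C–E: 2.678 km
C–F: 3.557 km
D–E: 4.036 km
D–F: 0.860 km
E–F: 4.093 km
Closest pair: D–F at 0.860 km.

D and F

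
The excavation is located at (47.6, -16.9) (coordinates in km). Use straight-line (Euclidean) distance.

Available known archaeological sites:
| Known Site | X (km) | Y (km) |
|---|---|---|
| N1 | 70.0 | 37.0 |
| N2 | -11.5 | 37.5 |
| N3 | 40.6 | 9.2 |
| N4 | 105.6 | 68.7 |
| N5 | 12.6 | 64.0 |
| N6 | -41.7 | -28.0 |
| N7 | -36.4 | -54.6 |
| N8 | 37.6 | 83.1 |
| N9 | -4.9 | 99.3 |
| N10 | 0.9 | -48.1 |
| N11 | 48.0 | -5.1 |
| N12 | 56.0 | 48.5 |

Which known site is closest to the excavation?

N11

Distances from (47.6, -16.9):
N1: 58.4 km
N2: 80.3 km
N3: 27.0 km
N4: 103.4 km
N5: 88.1 km
N6: 90.0 km
N7: 92.1 km
N8: 100.5 km
N9: 127.5 km
N10: 56.2 km
N11: 11.8 km
N12: 65.9 km
Minimum: N11 at 11.8 km.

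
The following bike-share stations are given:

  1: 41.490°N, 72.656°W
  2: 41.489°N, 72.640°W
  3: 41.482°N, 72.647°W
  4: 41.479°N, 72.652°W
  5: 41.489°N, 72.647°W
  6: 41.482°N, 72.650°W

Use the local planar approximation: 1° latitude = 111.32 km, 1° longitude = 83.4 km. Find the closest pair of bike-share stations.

Pairwise distances:
1–2: 1.339 km
1–3: 1.165 km
1–4: 1.269 km
1–5: 0.759 km
1–6: 1.022 km
2–3: 0.974 km
2–4: 1.497 km
2–5: 0.584 km
2–6: 1.141 km
3–4: 0.534 km
3–5: 0.779 km
3–6: 0.250 km
4–5: 1.189 km
4–6: 0.373 km
5–6: 0.818 km
Closest pair: 3–6 at 0.250 km.

3 and 6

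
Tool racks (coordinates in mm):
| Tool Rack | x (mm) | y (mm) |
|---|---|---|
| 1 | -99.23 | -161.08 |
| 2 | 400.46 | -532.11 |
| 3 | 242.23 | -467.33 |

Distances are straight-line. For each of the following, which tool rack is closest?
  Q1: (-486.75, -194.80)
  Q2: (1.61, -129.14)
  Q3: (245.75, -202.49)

Q1 at (-486.75, -194.80):
  1: √((387.52)² + (33.72)²) = √(150171.7504 + 1137.0384) = 388.98 mm
  2: √((887.21)² + (-337.31)²) = √(787141.5841 + 113778.0361) = 949.17 mm
  3: √((728.98)² + (-272.53)²) = √(531411.8404 + 74272.6009) = 778.26 mm
  → nearest: 1 (388.98 mm)
Q2 at (1.61, -129.14):
  1: √((-100.84)² + (-31.94)²) = √(10168.7056 + 1020.1636) = 105.78 mm
  2: √((398.85)² + (-402.97)²) = √(159081.3225 + 162384.8209) = 566.98 mm
  3: √((240.62)² + (-338.19)²) = √(57897.9844 + 114372.4761) = 415.05 mm
  → nearest: 1 (105.78 mm)
Q3 at (245.75, -202.49):
  1: √((-344.98)² + (41.41)²) = √(119011.2004 + 1714.7881) = 347.46 mm
  2: √((154.71)² + (-329.62)²) = √(23935.1841 + 108649.3444) = 364.12 mm
  3: √((-3.52)² + (-264.84)²) = √(12.3904 + 70140.2256) = 264.86 mm
  → nearest: 3 (264.86 mm)

Q1→1; Q2→1; Q3→3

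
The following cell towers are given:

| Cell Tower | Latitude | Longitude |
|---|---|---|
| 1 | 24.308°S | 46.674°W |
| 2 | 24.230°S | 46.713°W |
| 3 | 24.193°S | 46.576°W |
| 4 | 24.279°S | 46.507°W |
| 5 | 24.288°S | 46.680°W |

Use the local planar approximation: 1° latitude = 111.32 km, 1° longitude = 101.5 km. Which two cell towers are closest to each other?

1 and 5

Pairwise distances:
1–2: 9.543 km
1–3: 16.212 km
1–4: 17.255 km
1–5: 2.308 km
2–3: 14.503 km
2–4: 21.609 km
2–5: 7.274 km
3–4: 11.862 km
3–5: 14.942 km
4–5: 17.588 km
Closest pair: 1–5 at 2.308 km.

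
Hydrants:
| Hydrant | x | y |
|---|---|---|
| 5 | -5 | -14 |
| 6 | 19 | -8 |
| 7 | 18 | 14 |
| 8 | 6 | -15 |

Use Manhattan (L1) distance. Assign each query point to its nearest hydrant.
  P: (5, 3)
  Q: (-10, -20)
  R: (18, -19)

P at (5, 3):
  5: |-10| + |-17| = 10 + 17 = 27
  6: |14| + |-11| = 14 + 11 = 25
  7: |13| + |11| = 13 + 11 = 24
  8: |1| + |-18| = 1 + 18 = 19
  → nearest: 8 (19)
Q at (-10, -20):
  5: |5| + |6| = 5 + 6 = 11
  6: |29| + |12| = 29 + 12 = 41
  7: |28| + |34| = 28 + 34 = 62
  8: |16| + |5| = 16 + 5 = 21
  → nearest: 5 (11)
R at (18, -19):
  5: |-23| + |5| = 23 + 5 = 28
  6: |1| + |11| = 1 + 11 = 12
  7: |0| + |33| = 0 + 33 = 33
  8: |-12| + |4| = 12 + 4 = 16
  → nearest: 6 (12)

P→8; Q→5; R→6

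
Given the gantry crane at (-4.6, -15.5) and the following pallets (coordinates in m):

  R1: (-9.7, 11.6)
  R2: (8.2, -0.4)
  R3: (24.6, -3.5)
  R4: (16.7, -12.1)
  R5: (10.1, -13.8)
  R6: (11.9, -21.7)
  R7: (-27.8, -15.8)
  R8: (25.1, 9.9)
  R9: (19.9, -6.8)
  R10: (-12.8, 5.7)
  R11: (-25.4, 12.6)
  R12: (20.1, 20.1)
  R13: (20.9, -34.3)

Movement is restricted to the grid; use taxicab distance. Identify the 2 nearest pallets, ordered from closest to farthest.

R5, R6

Distances from (-4.6, -15.5):
R1: 32.2 m
R2: 27.9 m
R3: 41.2 m
R4: 24.7 m
R5: 16.4 m
R6: 22.7 m
R7: 23.5 m
R8: 55.1 m
R9: 33.2 m
R10: 29.4 m
R11: 48.9 m
R12: 60.3 m
R13: 44.3 m
Sorted: R5 (16.4 m) < R6 (22.7 m) < R7 (23.5 m) < R4 (24.7 m) < …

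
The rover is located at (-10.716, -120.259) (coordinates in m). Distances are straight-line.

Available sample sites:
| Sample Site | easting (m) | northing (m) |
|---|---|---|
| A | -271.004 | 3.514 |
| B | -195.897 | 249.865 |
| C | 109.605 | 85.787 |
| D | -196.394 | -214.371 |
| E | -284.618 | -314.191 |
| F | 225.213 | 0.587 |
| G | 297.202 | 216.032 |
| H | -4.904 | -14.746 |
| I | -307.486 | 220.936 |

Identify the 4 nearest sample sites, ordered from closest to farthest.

Distances from (-10.716, -120.259):
A: √((-260.288)² + (123.773)²) = √(67749.84294 + 15319.75553) = 288.218 m
B: √((-185.181)² + (370.124)²) = √(34292.00276 + 136991.77538) = 413.864 m
C: √((120.321)² + (206.046)²) = √(14477.14304 + 42454.95412) = 238.604 m
D: √((-185.678)² + (-94.112)²) = √(34476.31968 + 8857.06854) = 208.167 m
E: √((-273.902)² + (-193.932)²) = √(75022.30560 + 37609.62062) = 335.607 m
F: √((235.929)² + (120.846)²) = √(55662.49304 + 14603.75572) = 265.078 m
G: √((307.918)² + (336.291)²) = √(94813.49472 + 113091.63668) = 455.966 m
H: √((5.812)² + (105.513)²) = √(33.77934 + 11132.99317) = 105.673 m
I: √((-296.770)² + (341.195)²) = √(88072.43290 + 116414.02802) = 452.202 m
Sorted: H (105.673 m) < D (208.167 m) < C (238.604 m) < F (265.078 m) < A (288.218 m) < E (335.607 m) < …

H, D, C, F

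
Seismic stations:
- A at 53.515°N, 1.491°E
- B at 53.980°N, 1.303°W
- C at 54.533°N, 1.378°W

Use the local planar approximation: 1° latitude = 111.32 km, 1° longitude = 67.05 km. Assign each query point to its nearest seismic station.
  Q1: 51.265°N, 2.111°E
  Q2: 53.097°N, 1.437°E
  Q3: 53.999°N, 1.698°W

Q1→A; Q2→A; Q3→B

Q1 at 51.265°N, 2.111°E:
  A: √((2.250·111.32)² + (-0.620·67.05)²) = √(62735.22090 + 1728.14804) = 253.896 km
  B: √((2.715·111.32)² + (-3.414·67.05)²) = √(91345.26986 + 52399.19294) = 379.136 km
  C: √((3.268·111.32)² + (-3.489·67.05)²) = √(132345.89981 + 54726.73051) = 432.519 km
  → nearest: A (253.896 km)
Q2 at 53.097°N, 1.437°E:
  A: √((0.418·111.32)² + (0.054·67.05)²) = √(2165.20469 + 13.10947) = 46.672 km
  B: √((0.883·111.32)² + (-2.740·67.05)²) = √(9662.01712 + 33751.93609) = 208.360 km
  C: √((1.436·111.32)² + (-2.815·67.05)²) = √(25553.78727 + 35624.95814) = 247.343 km
  → nearest: A (46.672 km)
Q3 at 53.999°N, 1.698°W:
  A: √((-0.484·111.32)² + (3.189·67.05)²) = √(2902.93371 + 45720.04012) = 220.506 km
  B: √((-0.019·111.32)² + (0.395·67.05)²) = √(4.47356 + 701.44198) = 26.569 km
  C: √((0.534·111.32)² + (0.320·67.05)²) = √(3533.69376 + 460.35994) = 63.199 km
  → nearest: B (26.569 km)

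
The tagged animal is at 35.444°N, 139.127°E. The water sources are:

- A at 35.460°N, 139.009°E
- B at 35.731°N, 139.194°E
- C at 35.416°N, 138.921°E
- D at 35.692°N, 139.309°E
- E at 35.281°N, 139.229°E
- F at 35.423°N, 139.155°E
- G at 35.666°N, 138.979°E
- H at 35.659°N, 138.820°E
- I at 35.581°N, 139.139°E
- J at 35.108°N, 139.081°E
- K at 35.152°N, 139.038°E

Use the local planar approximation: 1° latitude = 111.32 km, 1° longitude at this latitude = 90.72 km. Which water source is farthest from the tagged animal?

Distances from 35.444°N, 139.127°E:
A: 10.852 km
B: 32.522 km
C: 18.946 km
D: 32.168 km
E: 20.368 km
F: 3.452 km
G: 28.125 km
H: 36.722 km
I: 15.290 km
J: 37.636 km
K: 33.493 km
Maximum: J at 37.636 km.

J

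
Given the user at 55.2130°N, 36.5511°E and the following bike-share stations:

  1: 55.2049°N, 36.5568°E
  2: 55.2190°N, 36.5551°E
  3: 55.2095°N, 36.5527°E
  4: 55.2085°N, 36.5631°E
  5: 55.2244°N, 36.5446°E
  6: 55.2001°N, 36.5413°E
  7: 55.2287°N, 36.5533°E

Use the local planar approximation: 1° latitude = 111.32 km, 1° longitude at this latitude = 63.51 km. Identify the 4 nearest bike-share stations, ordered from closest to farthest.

3, 2, 4, 1

Distances from 55.2130°N, 36.5511°E:
1: √((-0.0081·111.32)² + (0.0057·63.51)²) = √(0.813048 + 0.131049) = 0.9716 km
2: √((0.0060·111.32)² + (0.0040·63.51)²) = √(0.446117 + 0.064536) = 0.7146 km
3: √((-0.0035·111.32)² + (0.0016·63.51)²) = √(0.151804 + 0.010326) = 0.4027 km
4: √((-0.0045·111.32)² + (0.0120·63.51)²) = √(0.250941 + 0.580827) = 0.9120 km
5: √((0.0114·111.32)² + (-0.0065·63.51)²) = √(1.610483 + 0.170416) = 1.3345 km
6: √((-0.0129·111.32)² + (-0.0098·63.51)²) = √(2.062176 + 0.387379) = 1.5651 km
7: √((0.0157·111.32)² + (0.0022·63.51)²) = √(3.054539 + 0.019522) = 1.7533 km
Sorted: 3 (0.4027 km) < 2 (0.7146 km) < 4 (0.9120 km) < 1 (0.9716 km) < 5 (1.3345 km) < 6 (1.5651 km) < …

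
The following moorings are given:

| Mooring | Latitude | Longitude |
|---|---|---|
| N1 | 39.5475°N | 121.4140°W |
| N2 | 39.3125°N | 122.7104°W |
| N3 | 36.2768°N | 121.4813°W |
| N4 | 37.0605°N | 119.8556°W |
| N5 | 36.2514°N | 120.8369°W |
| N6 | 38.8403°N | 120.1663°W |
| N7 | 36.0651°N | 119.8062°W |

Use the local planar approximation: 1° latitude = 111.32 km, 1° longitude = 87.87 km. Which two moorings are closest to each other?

Pairwise distances:
N1–N2: √((-0.2350·111.32)² + (-1.2964·87.87)²) = √(684.356064 + 12976.551586) = 116.8799 km
N1–N3: √((-3.2707·111.32)² + (-0.0673·87.87)²) = √(132564.676769 + 34.971268) = 364.1423 km
N1–N4: √((-2.4870·111.32)² + (1.5584·87.87)²) = √(76647.495016 + 18751.634611) = 308.8675 km
N1–N5: √((-3.2961·111.32)² + (0.5771·87.87)²) = √(134631.645475 + 2571.481483) = 370.4094 km
N1–N6: √((-0.7072·111.32)² + (1.2477·87.87)²) = √(6197.704980 + 12019.920714) = 134.9727 km
N1–N7: √((-3.4824·111.32)² + (1.6078·87.87)²) = √(150280.871046 + 19959.299795) = 412.6017 km
N2–N3: √((-3.0357·111.32)² + (1.2291·87.87)²) = √(114199.472164 + 11664.219673) = 354.7727 km
N2–N4: √((-2.2520·111.32)² + (2.8548·87.87)²) = √(62846.799750 + 62926.362671) = 354.6451 km
N2–N5: √((-3.0611·111.32)² + (1.8735·87.87)²) = √(116118.503474 + 27101.207892) = 378.4438 km
N2–N6: √((-0.4722·111.32)² + (2.5441·87.87)²) = √(2763.111185 + 49974.632456) = 229.6470 km
N2–N7: √((-3.2474·111.32)² + (2.9042·87.87)²) = √(130682.660664 + 65122.984425) = 442.4993 km
N3–N4: √((0.7837·111.32)² + (1.6257·87.87)²) = √(7611.076531 + 20406.196496) = 167.3836 km
N3–N5: √((-0.0254·111.32)² + (0.6444·87.87)²) = √(7.994915 + 3206.212598) = 56.6940 km
N3–N6: √((2.5635·111.32)² + (1.3150·87.87)²) = √(81435.363428 + 13351.582956) = 307.8749 km
N3–N7: √((-0.2117·111.32)² + (1.6751·87.87)²) = √(555.377283 + 21665.201373) = 149.0657 km
N4–N5: √((-0.8091·111.32)² + (-0.9813·87.87)²) = √(8112.426923 + 7435.066384) = 124.6896 km
N4–N6: √((1.7798·111.32)² + (-0.3107·87.87)²) = √(39254.441270 + 745.356013) = 199.9995 km
N4–N7: √((-0.9954·111.32)² + (0.0494·87.87)²) = √(12278.396908 + 18.842354) = 110.8929 km
N5–N6: √((2.5889·111.32)² + (0.6706·87.87)²) = √(83057.135001 + 3472.228928) = 294.1587 km
N5–N7: √((-0.1863·111.32)² + (1.0307·87.87)²) = √(430.102637 + 8202.491800) = 92.9118 km
N6–N7: √((-2.7752·111.32)² + (0.3601·87.87)²) = √(95440.997343 + 1001.215341) = 310.5515 km
Closest pair: N3–N5 at 56.6940 km.

N3 and N5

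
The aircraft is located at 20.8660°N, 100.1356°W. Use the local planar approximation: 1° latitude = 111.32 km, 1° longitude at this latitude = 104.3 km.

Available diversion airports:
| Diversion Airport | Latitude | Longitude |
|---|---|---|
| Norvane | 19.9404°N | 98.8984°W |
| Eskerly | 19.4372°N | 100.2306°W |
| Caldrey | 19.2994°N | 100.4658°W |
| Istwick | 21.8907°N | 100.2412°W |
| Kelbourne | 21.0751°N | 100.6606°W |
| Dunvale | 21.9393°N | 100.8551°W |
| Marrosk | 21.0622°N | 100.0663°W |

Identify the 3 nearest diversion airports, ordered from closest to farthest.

Marrosk, Kelbourne, Istwick

Distances from 20.8660°N, 100.1356°W:
Norvane: √((-0.9256·111.32)² + (1.2372·104.3)²) = √(10616.786580 + 16651.311277) = 165.1305 km
Eskerly: √((-1.4288·111.32)² + (-0.0950·104.3)²) = √(25298.180006 + 98.178372) = 159.3623 km
Caldrey: √((-1.5666·111.32)² + (-0.3302·104.3)²) = √(30413.236543 + 1186.103957) = 177.7620 km
Istwick: √((1.0247·111.32)² + (-0.1056·104.3)²) = √(13011.874557 + 121.309958) = 114.6001 km
Kelbourne: √((0.2091·111.32)² + (-0.5250·104.3)²) = √(541.819288 + 2998.383806) = 59.4996 km
Dunvale: √((1.0733·111.32)² + (-0.7195·104.3)²) = √(14275.412094 + 5631.579423) = 141.0921 km
Marrosk: √((0.1962·111.32)² + (0.0693·104.3)²) = √(477.028582 + 52.243839) = 23.0059 km
Sorted: Marrosk (23.0059 km) < Kelbourne (59.4996 km) < Istwick (114.6001 km) < Dunvale (141.0921 km) < Eskerly (159.3623 km) < …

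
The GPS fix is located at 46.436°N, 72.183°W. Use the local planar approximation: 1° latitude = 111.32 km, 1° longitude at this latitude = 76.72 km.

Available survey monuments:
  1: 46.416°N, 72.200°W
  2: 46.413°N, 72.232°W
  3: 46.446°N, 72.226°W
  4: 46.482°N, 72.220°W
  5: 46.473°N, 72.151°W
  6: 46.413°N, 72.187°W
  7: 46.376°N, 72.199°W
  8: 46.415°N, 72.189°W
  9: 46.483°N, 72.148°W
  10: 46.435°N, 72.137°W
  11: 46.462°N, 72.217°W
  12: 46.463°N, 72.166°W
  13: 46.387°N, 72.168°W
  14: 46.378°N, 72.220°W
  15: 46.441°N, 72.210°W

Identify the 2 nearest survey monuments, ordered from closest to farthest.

Distances from 46.436°N, 72.183°W:
1: √((-0.020·111.32)² + (-0.017·76.72)²) = √(4.95686 + 1.70104) = 2.580 km
2: √((-0.023·111.32)² + (-0.049·76.72)²) = √(6.55544 + 14.13219) = 4.548 km
3: √((0.010·111.32)² + (-0.043·76.72)²) = √(1.23921 + 10.88314) = 3.482 km
4: √((0.046·111.32)² + (-0.037·76.72)²) = √(26.22177 + 8.05788) = 5.855 km
5: √((0.037·111.32)² + (0.032·76.72)²) = √(16.96484 + 6.02722) = 4.795 km
6: √((-0.023·111.32)² + (-0.004·76.72)²) = √(6.55544 + 0.09418) = 2.579 km
7: √((-0.060·111.32)² + (-0.016·76.72)²) = √(44.61171 + 1.50681) = 6.791 km
8: √((-0.021·111.32)² + (-0.006·76.72)²) = √(5.46493 + 0.21189) = 2.383 km
9: √((0.047·111.32)² + (0.035·76.72)²) = √(27.37424 + 7.21030) = 5.881 km
10: √((-0.001·111.32)² + (0.046·76.72)²) = √(0.01239 + 12.45469) = 3.531 km
11: √((0.026·111.32)² + (-0.034·76.72)²) = √(8.37709 + 6.80417) = 3.896 km
12: √((0.027·111.32)² + (0.017·76.72)²) = √(9.03387 + 1.70104) = 3.276 km
13: √((-0.049·111.32)² + (0.015·76.72)²) = √(29.75353 + 1.32434) = 5.575 km
14: √((-0.058·111.32)² + (-0.037·76.72)²) = √(41.68717 + 8.05788) = 7.053 km
15: √((0.005·111.32)² + (-0.027·76.72)²) = √(0.30980 + 4.29086) = 2.145 km
Sorted: 15 (2.145 km) < 8 (2.383 km) < 6 (2.579 km) < 1 (2.580 km) < …

15, 8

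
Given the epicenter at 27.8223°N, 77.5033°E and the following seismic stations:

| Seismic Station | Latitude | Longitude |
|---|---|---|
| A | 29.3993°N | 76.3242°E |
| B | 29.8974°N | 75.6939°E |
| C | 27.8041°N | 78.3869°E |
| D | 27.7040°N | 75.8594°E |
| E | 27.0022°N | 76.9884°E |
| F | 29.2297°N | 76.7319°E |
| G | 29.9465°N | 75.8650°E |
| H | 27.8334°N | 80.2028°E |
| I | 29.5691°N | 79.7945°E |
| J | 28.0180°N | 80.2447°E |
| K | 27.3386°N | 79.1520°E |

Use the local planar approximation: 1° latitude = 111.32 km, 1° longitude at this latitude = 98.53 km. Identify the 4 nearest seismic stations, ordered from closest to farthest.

Distances from 27.8223°N, 77.5033°E:
A: 210.5123 km
B: 291.7960 km
C: 87.0847 km
D: 162.5079 km
E: 104.4431 km
F: 174.1349 km
G: 286.3095 km
H: 265.9846 km
I: 297.9534 km
J: 270.9872 km
K: 171.1379 km
Sorted: C (87.0847 km) < E (104.4431 km) < D (162.5079 km) < K (171.1379 km) < F (174.1349 km) < A (210.5123 km) < …

C, E, D, K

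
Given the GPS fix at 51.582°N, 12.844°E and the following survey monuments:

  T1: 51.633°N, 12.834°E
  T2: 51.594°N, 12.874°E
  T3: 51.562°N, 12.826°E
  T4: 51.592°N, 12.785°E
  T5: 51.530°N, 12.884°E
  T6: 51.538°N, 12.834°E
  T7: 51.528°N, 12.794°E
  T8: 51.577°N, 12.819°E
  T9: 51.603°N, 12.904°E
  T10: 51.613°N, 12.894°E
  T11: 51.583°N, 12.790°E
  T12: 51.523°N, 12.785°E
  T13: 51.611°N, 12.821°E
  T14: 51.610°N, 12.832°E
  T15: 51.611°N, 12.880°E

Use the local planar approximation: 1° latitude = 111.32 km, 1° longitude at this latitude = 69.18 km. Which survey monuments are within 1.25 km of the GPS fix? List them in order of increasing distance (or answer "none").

Distances from 51.582°N, 12.844°E:
T1: √((0.051·111.32)² + (-0.010·69.18)²) = √(32.23196 + 0.47859) = 5.719 km
T2: √((0.012·111.32)² + (0.030·69.18)²) = √(1.78447 + 4.30729) = 2.468 km
T3: √((-0.020·111.32)² + (-0.018·69.18)²) = √(4.95686 + 1.55062) = 2.551 km
T4: √((0.010·111.32)² + (-0.059·69.18)²) = √(1.23921 + 16.65962) = 4.231 km
T5: √((-0.052·111.32)² + (0.040·69.18)²) = √(33.50835 + 7.65740) = 6.416 km
T6: √((-0.044·111.32)² + (-0.010·69.18)²) = √(23.99119 + 0.47859) = 4.947 km
T7: √((-0.054·111.32)² + (-0.050·69.18)²) = √(36.13549 + 11.96468) = 6.935 km
T8: √((-0.005·111.32)² + (-0.025·69.18)²) = √(0.30980 + 2.99117) = 1.817 km
T9: √((0.021·111.32)² + (0.060·69.18)²) = √(5.46493 + 17.22914) = 4.764 km
T10: √((0.031·111.32)² + (0.050·69.18)²) = √(11.90885 + 11.96468) = 4.886 km
T11: √((0.001·111.32)² + (-0.054·69.18)²) = √(0.01239 + 13.95560) = 3.737 km
T12: √((-0.059·111.32)² + (-0.059·69.18)²) = √(43.13705 + 16.65962) = 7.733 km
T13: √((0.029·111.32)² + (-0.023·69.18)²) = √(10.42179 + 2.53173) = 3.599 km
T14: √((0.028·111.32)² + (-0.012·69.18)²) = √(9.71544 + 0.68917) = 3.226 km
T15: √((0.029·111.32)² + (0.036·69.18)²) = √(10.42179 + 6.20249) = 4.077 km
Threshold 1.25 km: none within range.

none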